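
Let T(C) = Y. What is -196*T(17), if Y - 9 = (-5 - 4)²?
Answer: -17640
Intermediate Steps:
Y = 90 (Y = 9 + (-5 - 4)² = 9 + (-9)² = 9 + 81 = 90)
T(C) = 90
-196*T(17) = -196*90 = -17640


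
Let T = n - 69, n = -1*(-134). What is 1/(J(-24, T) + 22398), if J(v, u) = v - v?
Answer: 1/22398 ≈ 4.4647e-5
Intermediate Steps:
n = 134
T = 65 (T = 134 - 69 = 65)
J(v, u) = 0
1/(J(-24, T) + 22398) = 1/(0 + 22398) = 1/22398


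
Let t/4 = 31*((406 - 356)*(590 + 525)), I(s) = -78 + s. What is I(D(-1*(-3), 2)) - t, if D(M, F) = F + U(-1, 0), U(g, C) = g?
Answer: -6913077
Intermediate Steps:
D(M, F) = -1 + F (D(M, F) = F - 1 = -1 + F)
t = 6913000 (t = 4*(31*((406 - 356)*(590 + 525))) = 4*(31*(50*1115)) = 4*(31*55750) = 4*1728250 = 6913000)
I(D(-1*(-3), 2)) - t = (-78 + (-1 + 2)) - 1*6913000 = (-78 + 1) - 6913000 = -77 - 6913000 = -6913077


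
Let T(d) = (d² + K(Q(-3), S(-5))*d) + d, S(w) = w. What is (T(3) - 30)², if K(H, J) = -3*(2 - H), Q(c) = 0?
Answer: 1296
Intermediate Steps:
K(H, J) = -6 + 3*H
T(d) = d² - 5*d (T(d) = (d² + (-6 + 3*0)*d) + d = (d² + (-6 + 0)*d) + d = (d² - 6*d) + d = d² - 5*d)
(T(3) - 30)² = (3*(-5 + 3) - 30)² = (3*(-2) - 30)² = (-6 - 30)² = (-36)² = 1296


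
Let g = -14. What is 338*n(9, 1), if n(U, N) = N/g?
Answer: -169/7 ≈ -24.143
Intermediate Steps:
n(U, N) = -N/14 (n(U, N) = N/(-14) = N*(-1/14) = -N/14)
338*n(9, 1) = 338*(-1/14*1) = 338*(-1/14) = -169/7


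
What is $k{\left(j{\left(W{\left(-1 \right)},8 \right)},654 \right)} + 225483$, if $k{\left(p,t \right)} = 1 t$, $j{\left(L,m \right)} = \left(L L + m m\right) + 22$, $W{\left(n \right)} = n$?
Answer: $226137$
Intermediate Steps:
$j{\left(L,m \right)} = 22 + L^{2} + m^{2}$ ($j{\left(L,m \right)} = \left(L^{2} + m^{2}\right) + 22 = 22 + L^{2} + m^{2}$)
$k{\left(p,t \right)} = t$
$k{\left(j{\left(W{\left(-1 \right)},8 \right)},654 \right)} + 225483 = 654 + 225483 = 226137$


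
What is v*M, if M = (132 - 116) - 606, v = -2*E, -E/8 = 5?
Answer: -47200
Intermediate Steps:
E = -40 (E = -8*5 = -40)
v = 80 (v = -2*(-40) = 80)
M = -590 (M = 16 - 606 = -590)
v*M = 80*(-590) = -47200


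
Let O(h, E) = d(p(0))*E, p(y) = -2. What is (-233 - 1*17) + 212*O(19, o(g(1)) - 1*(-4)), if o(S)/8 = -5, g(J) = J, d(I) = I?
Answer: 15014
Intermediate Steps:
o(S) = -40 (o(S) = 8*(-5) = -40)
O(h, E) = -2*E
(-233 - 1*17) + 212*O(19, o(g(1)) - 1*(-4)) = (-233 - 1*17) + 212*(-2*(-40 - 1*(-4))) = (-233 - 17) + 212*(-2*(-40 + 4)) = -250 + 212*(-2*(-36)) = -250 + 212*72 = -250 + 15264 = 15014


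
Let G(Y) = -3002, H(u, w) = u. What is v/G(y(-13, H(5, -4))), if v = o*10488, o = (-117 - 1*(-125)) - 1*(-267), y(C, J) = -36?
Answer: -75900/79 ≈ -960.76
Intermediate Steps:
o = 275 (o = (-117 + 125) + 267 = 8 + 267 = 275)
v = 2884200 (v = 275*10488 = 2884200)
v/G(y(-13, H(5, -4))) = 2884200/(-3002) = 2884200*(-1/3002) = -75900/79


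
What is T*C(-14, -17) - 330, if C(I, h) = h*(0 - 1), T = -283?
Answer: -5141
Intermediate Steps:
C(I, h) = -h (C(I, h) = h*(-1) = -h)
T*C(-14, -17) - 330 = -(-283)*(-17) - 330 = -283*17 - 330 = -4811 - 330 = -5141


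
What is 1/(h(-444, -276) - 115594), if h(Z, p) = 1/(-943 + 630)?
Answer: -313/36180923 ≈ -8.6510e-6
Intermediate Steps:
h(Z, p) = -1/313 (h(Z, p) = 1/(-313) = -1/313)
1/(h(-444, -276) - 115594) = 1/(-1/313 - 115594) = 1/(-36180923/313) = -313/36180923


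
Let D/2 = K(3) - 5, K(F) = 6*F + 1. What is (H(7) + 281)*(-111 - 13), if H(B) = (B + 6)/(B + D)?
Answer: -1221152/35 ≈ -34890.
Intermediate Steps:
K(F) = 1 + 6*F
D = 28 (D = 2*((1 + 6*3) - 5) = 2*((1 + 18) - 1*5) = 2*(19 - 5) = 2*14 = 28)
H(B) = (6 + B)/(28 + B) (H(B) = (B + 6)/(B + 28) = (6 + B)/(28 + B))
(H(7) + 281)*(-111 - 13) = ((6 + 7)/(28 + 7) + 281)*(-111 - 13) = (13/35 + 281)*(-124) = (9848/35)*(-124) = -1221152/35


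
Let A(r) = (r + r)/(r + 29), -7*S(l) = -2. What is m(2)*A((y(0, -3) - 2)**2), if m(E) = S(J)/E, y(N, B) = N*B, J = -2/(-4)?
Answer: 8/231 ≈ 0.034632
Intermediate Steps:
J = 1/2 (J = -2*(-1/4) = 1/2 ≈ 0.50000)
S(l) = 2/7 (S(l) = -1/7*(-2) = 2/7)
y(N, B) = B*N
A(r) = 2*r/(29 + r) (A(r) = (2*r)/(29 + r) = 2*r/(29 + r))
m(E) = 2/(7*E)
m(2)*A((y(0, -3) - 2)**2) = ((2/7)/2)*(2*(-3*0 - 2)**2/(29 + (-3*0 - 2)**2)) = ((2/7)*(1/2))*(2*(0 - 2)**2/(29 + (0 - 2)**2)) = (2*(-2)**2/(29 + (-2)**2))/7 = (2*4/(29 + 4))/7 = (2*4/33)/7 = (2*4*(1/33))/7 = (1/7)*(8/33) = 8/231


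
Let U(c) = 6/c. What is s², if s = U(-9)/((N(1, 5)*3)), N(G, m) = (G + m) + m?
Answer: 4/9801 ≈ 0.00040812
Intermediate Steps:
N(G, m) = G + 2*m
s = -2/99 (s = (6/(-9))/(((1 + 2*5)*3)) = (6*(-⅑))/(((1 + 10)*3)) = -2/(3*(11*3)) = -⅔/33 = -⅔*1/33 = -2/99 ≈ -0.020202)
s² = (-2/99)² = 4/9801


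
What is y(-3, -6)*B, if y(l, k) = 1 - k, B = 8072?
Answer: 56504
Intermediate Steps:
y(-3, -6)*B = (1 - 1*(-6))*8072 = (1 + 6)*8072 = 7*8072 = 56504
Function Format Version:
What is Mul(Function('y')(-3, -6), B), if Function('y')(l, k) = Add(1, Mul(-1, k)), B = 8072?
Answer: 56504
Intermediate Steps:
Mul(Function('y')(-3, -6), B) = Mul(Add(1, Mul(-1, -6)), 8072) = Mul(Add(1, 6), 8072) = Mul(7, 8072) = 56504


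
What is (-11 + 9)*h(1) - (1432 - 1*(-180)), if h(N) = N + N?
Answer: -1616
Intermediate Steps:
h(N) = 2*N
(-11 + 9)*h(1) - (1432 - 1*(-180)) = (-11 + 9)*(2*1) - (1432 - 1*(-180)) = -2*2 - (1432 + 180) = -4 - 1*1612 = -4 - 1612 = -1616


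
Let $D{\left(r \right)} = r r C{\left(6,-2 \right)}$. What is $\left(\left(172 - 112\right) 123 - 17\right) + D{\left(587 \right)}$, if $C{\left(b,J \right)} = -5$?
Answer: $-1715482$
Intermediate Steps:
$D{\left(r \right)} = - 5 r^{2}$ ($D{\left(r \right)} = r r \left(-5\right) = r^{2} \left(-5\right) = - 5 r^{2}$)
$\left(\left(172 - 112\right) 123 - 17\right) + D{\left(587 \right)} = \left(\left(172 - 112\right) 123 - 17\right) - 5 \cdot 587^{2} = \left(60 \cdot 123 - 17\right) - 1722845 = \left(7380 - 17\right) - 1722845 = 7363 - 1722845 = -1715482$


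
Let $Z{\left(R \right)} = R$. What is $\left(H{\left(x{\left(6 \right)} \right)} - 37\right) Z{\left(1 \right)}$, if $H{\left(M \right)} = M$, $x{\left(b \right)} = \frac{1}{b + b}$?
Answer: $- \frac{443}{12} \approx -36.917$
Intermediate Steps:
$x{\left(b \right)} = \frac{1}{2 b}$
$\left(H{\left(x{\left(6 \right)} \right)} - 37\right) Z{\left(1 \right)} = \left(\frac{1}{2 \cdot 6} - 37\right) 1 = \left(\frac{1}{2} \cdot \frac{1}{6} - 37\right) 1 = \left(\frac{1}{12} - 37\right) 1 = \left(- \frac{443}{12}\right) 1 = - \frac{443}{12}$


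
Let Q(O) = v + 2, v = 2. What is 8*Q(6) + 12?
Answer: 44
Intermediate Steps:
Q(O) = 4 (Q(O) = 2 + 2 = 4)
8*Q(6) + 12 = 8*4 + 12 = 32 + 12 = 44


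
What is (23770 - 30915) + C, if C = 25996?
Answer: 18851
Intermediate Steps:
(23770 - 30915) + C = (23770 - 30915) + 25996 = -7145 + 25996 = 18851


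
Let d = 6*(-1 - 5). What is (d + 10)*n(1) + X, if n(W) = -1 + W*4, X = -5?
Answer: -83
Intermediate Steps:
d = -36 (d = 6*(-6) = -36)
n(W) = -1 + 4*W
(d + 10)*n(1) + X = (-36 + 10)*(-1 + 4*1) - 5 = -26*(-1 + 4) - 5 = -26*3 - 5 = -78 - 5 = -83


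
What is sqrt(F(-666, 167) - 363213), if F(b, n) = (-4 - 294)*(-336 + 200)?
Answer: I*sqrt(322685) ≈ 568.05*I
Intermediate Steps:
F(b, n) = 40528 (F(b, n) = -298*(-136) = 40528)
sqrt(F(-666, 167) - 363213) = sqrt(40528 - 363213) = sqrt(-322685) = I*sqrt(322685)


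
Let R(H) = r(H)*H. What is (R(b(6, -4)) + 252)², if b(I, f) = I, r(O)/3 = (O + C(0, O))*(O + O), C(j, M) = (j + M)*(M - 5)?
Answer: 8088336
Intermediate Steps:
C(j, M) = (-5 + M)*(M + j) (C(j, M) = (M + j)*(-5 + M) = (-5 + M)*(M + j))
r(O) = 6*O*(O² - 4*O) (r(O) = 3*((O + (O² - 5*O - 5*0 + O*0))*(O + O)) = 3*((O + (O² - 5*O + 0 + 0))*(2*O)) = 3*((O + (O² - 5*O))*(2*O)) = 3*((O² - 4*O)*(2*O)) = 3*(2*O*(O² - 4*O)) = 6*O*(O² - 4*O))
R(H) = 6*H³*(-4 + H) (R(H) = (6*H²*(-4 + H))*H = 6*H³*(-4 + H))
(R(b(6, -4)) + 252)² = (6*6³*(-4 + 6) + 252)² = (6*216*2 + 252)² = (2592 + 252)² = 2844² = 8088336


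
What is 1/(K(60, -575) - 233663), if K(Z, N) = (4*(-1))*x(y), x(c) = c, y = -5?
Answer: -1/233643 ≈ -4.2800e-6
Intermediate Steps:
K(Z, N) = 20 (K(Z, N) = (4*(-1))*(-5) = -4*(-5) = 20)
1/(K(60, -575) - 233663) = 1/(20 - 233663) = 1/(-233643) = -1/233643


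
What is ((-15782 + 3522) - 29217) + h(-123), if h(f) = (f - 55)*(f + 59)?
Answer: -30085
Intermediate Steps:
h(f) = (-55 + f)*(59 + f)
((-15782 + 3522) - 29217) + h(-123) = ((-15782 + 3522) - 29217) + (-3245 + (-123)**2 + 4*(-123)) = (-12260 - 29217) + (-3245 + 15129 - 492) = -41477 + 11392 = -30085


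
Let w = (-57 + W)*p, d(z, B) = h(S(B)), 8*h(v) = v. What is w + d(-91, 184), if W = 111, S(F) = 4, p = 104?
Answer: 11233/2 ≈ 5616.5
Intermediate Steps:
h(v) = v/8
d(z, B) = ½ (d(z, B) = (⅛)*4 = ½)
w = 5616 (w = (-57 + 111)*104 = 54*104 = 5616)
w + d(-91, 184) = 5616 + ½ = 11233/2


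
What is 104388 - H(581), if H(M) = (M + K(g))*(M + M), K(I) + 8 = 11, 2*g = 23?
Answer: -574220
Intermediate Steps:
g = 23/2 (g = (1/2)*23 = 23/2 ≈ 11.500)
K(I) = 3 (K(I) = -8 + 11 = 3)
H(M) = 2*M*(3 + M) (H(M) = (M + 3)*(M + M) = (3 + M)*(2*M) = 2*M*(3 + M))
104388 - H(581) = 104388 - 2*581*(3 + 581) = 104388 - 2*581*584 = 104388 - 1*678608 = 104388 - 678608 = -574220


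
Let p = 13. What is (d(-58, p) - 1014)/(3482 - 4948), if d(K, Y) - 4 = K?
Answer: 534/733 ≈ 0.72851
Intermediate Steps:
d(K, Y) = 4 + K
(d(-58, p) - 1014)/(3482 - 4948) = ((4 - 58) - 1014)/(3482 - 4948) = (-54 - 1014)/(-1466) = -1068*(-1/1466) = 534/733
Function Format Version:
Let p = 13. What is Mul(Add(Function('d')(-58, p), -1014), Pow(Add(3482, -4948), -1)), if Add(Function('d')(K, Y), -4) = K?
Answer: Rational(534, 733) ≈ 0.72851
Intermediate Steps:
Function('d')(K, Y) = Add(4, K)
Mul(Add(Function('d')(-58, p), -1014), Pow(Add(3482, -4948), -1)) = Mul(Add(Add(4, -58), -1014), Pow(Add(3482, -4948), -1)) = Mul(Add(-54, -1014), Pow(-1466, -1)) = Mul(-1068, Rational(-1, 1466)) = Rational(534, 733)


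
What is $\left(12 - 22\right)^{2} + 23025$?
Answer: $23125$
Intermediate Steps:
$\left(12 - 22\right)^{2} + 23025 = \left(-10\right)^{2} + 23025 = 100 + 23025 = 23125$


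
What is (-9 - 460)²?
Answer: 219961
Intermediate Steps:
(-9 - 460)² = (-469)² = 219961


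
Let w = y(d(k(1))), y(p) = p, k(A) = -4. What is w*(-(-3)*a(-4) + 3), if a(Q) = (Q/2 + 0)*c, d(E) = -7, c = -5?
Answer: -231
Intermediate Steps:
w = -7
a(Q) = -5*Q/2 (a(Q) = (Q/2 + 0)*(-5) = (Q/2)*(-5) = -5*Q/2)
w*(-(-3)*a(-4) + 3) = -7*(-(-3)*(-5/2*(-4)) + 3) = -7*(-(-3)*10 + 3) = -7*(-3*(-10) + 3) = -7*(30 + 3) = -7*33 = -231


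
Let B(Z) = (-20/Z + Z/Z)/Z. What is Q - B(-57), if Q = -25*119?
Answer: -9665698/3249 ≈ -2975.0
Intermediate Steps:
B(Z) = (1 - 20/Z)/Z (B(Z) = (-20/Z + 1)/Z = (1 - 20/Z)/Z)
Q = -2975
Q - B(-57) = -2975 - (-20 - 57)/(-57)**2 = -2975 - (-77)/3249 = -2975 - 1*(-77/3249) = -2975 + 77/3249 = -9665698/3249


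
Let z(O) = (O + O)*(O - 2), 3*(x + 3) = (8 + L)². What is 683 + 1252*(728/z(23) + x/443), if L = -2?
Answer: 50495825/30567 ≈ 1652.0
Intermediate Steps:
x = 9 (x = -3 + (8 - 2)²/3 = -3 + (⅓)*6² = -3 + (⅓)*36 = -3 + 12 = 9)
z(O) = 2*O*(-2 + O) (z(O) = (2*O)*(-2 + O) = 2*O*(-2 + O))
683 + 1252*(728/z(23) + x/443) = 683 + 1252*(728/((2*23*(-2 + 23))) + 9/443) = 683 + 1252*(728/((2*23*21)) + 9*(1/443)) = 683 + 1252*(728/966 + 9/443) = 683 + 1252*(728*(1/966) + 9/443) = 683 + 1252*(52/69 + 9/443) = 683 + 1252*(23657/30567) = 683 + 29618564/30567 = 50495825/30567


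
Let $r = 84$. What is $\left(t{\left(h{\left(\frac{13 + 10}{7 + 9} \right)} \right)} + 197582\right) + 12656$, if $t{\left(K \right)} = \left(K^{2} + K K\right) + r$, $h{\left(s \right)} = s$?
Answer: $\frac{26921745}{128} \approx 2.1033 \cdot 10^{5}$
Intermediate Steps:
$t{\left(K \right)} = 84 + 2 K^{2}$ ($t{\left(K \right)} = \left(K^{2} + K K\right) + 84 = \left(K^{2} + K^{2}\right) + 84 = 2 K^{2} + 84 = 84 + 2 K^{2}$)
$\left(t{\left(h{\left(\frac{13 + 10}{7 + 9} \right)} \right)} + 197582\right) + 12656 = \left(\left(84 + 2 \left(\frac{13 + 10}{7 + 9}\right)^{2}\right) + 197582\right) + 12656 = \left(\left(84 + 2 \left(\frac{23}{16}\right)^{2}\right) + 197582\right) + 12656 = \left(\left(84 + 2 \cdot \frac{529}{256}\right) + 197582\right) + 12656 = \left(\left(84 + \frac{529}{128}\right) + 197582\right) + 12656 = \left(\frac{11281}{128} + 197582\right) + 12656 = \frac{25301777}{128} + 12656 = \frac{26921745}{128}$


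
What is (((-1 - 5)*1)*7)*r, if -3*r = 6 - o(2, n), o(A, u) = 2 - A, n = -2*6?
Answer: 84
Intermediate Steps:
n = -12
r = -2 (r = -(6 - (2 - 1*2))/3 = -(6 - (2 - 2))/3 = -(6 - 1*0)/3 = -(6 + 0)/3 = -⅓*6 = -2)
(((-1 - 5)*1)*7)*r = (((-1 - 5)*1)*7)*(-2) = (-6*1*7)*(-2) = -6*7*(-2) = -42*(-2) = 84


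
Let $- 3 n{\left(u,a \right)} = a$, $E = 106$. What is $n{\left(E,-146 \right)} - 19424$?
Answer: $- \frac{58126}{3} \approx -19375.0$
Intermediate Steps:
$n{\left(u,a \right)} = - \frac{a}{3}$
$n{\left(E,-146 \right)} - 19424 = \left(- \frac{1}{3}\right) \left(-146\right) - 19424 = \frac{146}{3} - 19424 = - \frac{58126}{3}$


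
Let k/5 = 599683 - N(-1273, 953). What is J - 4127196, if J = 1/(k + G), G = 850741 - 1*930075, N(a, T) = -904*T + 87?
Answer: -29823968498375/7226206 ≈ -4.1272e+6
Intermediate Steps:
N(a, T) = 87 - 904*T
k = 7305540 (k = 5*(599683 - (87 - 904*953)) = 5*(599683 - (87 - 861512)) = 5*(599683 - 1*(-861425)) = 5*(599683 + 861425) = 5*1461108 = 7305540)
G = -79334 (G = 850741 - 930075 = -79334)
J = 1/7226206 (J = 1/(7305540 - 79334) = 1/7226206 ≈ 1.3839e-7)
J - 4127196 = 1/7226206 - 4127196 = -29823968498375/7226206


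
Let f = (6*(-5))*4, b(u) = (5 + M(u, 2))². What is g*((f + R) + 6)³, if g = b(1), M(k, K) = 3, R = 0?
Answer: -94818816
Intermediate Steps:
b(u) = 64 (b(u) = (5 + 3)² = 8² = 64)
f = -120 (f = -30*4 = -120)
g = 64
g*((f + R) + 6)³ = 64*((-120 + 0) + 6)³ = 64*(-120 + 6)³ = 64*(-114)³ = 64*(-1481544) = -94818816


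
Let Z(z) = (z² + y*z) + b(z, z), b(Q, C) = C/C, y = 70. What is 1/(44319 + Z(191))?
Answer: 1/94171 ≈ 1.0619e-5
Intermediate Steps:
b(Q, C) = 1
Z(z) = 1 + z² + 70*z (Z(z) = (z² + 70*z) + 1 = 1 + z² + 70*z)
1/(44319 + Z(191)) = 1/(44319 + (1 + 191² + 70*191)) = 1/(44319 + (1 + 36481 + 13370)) = 1/(44319 + 49852) = 1/94171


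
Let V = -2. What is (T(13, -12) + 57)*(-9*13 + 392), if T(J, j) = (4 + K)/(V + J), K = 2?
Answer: 15825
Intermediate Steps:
T(J, j) = 6/(-2 + J) (T(J, j) = (4 + 2)/(-2 + J) = 6/(-2 + J))
(T(13, -12) + 57)*(-9*13 + 392) = (6/(-2 + 13) + 57)*(-9*13 + 392) = (6/11 + 57)*(-117 + 392) = (6*(1/11) + 57)*275 = (6/11 + 57)*275 = (633/11)*275 = 15825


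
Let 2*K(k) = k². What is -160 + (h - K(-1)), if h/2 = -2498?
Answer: -10313/2 ≈ -5156.5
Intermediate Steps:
h = -4996 (h = 2*(-2498) = -4996)
K(k) = k²/2
-160 + (h - K(-1)) = -160 + (-4996 - (-1)²/2) = -160 + (-4996 - 1/2) = -160 + (-4996 - 1*½) = -160 + (-4996 - ½) = -160 - 9993/2 = -10313/2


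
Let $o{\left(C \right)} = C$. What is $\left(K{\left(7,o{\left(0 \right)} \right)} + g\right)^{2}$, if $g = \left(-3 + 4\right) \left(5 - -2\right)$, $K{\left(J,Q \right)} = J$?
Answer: $196$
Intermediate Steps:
$g = 7$ ($g = 1 \left(5 + 2\right) = 1 \cdot 7 = 7$)
$\left(K{\left(7,o{\left(0 \right)} \right)} + g\right)^{2} = \left(7 + 7\right)^{2} = 14^{2} = 196$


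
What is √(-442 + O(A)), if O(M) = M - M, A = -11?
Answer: I*√442 ≈ 21.024*I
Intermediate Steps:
O(M) = 0
√(-442 + O(A)) = √(-442 + 0) = √(-442) = I*√442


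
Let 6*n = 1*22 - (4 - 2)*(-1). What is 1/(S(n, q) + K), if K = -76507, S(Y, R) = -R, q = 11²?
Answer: -1/76628 ≈ -1.3050e-5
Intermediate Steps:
q = 121
n = 4 (n = (1*22 - (4 - 2)*(-1))/6 = (22 - 2*(-1))/6 = (22 - 1*(-2))/6 = (22 + 2)/6 = (⅙)*24 = 4)
1/(S(n, q) + K) = 1/(-1*121 - 76507) = 1/(-121 - 76507) = 1/(-76628) = -1/76628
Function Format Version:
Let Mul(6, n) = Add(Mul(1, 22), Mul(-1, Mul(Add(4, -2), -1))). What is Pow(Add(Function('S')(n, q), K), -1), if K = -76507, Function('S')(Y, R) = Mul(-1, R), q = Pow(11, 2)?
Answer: Rational(-1, 76628) ≈ -1.3050e-5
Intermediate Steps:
q = 121
n = 4 (n = Mul(Rational(1, 6), Add(Mul(1, 22), Mul(-1, Mul(Add(4, -2), -1)))) = Mul(Rational(1, 6), Add(22, Mul(-1, Mul(2, -1)))) = Mul(Rational(1, 6), Add(22, Mul(-1, -2))) = Mul(Rational(1, 6), Add(22, 2)) = Mul(Rational(1, 6), 24) = 4)
Pow(Add(Function('S')(n, q), K), -1) = Pow(Add(Mul(-1, 121), -76507), -1) = Pow(Add(-121, -76507), -1) = Pow(-76628, -1) = Rational(-1, 76628)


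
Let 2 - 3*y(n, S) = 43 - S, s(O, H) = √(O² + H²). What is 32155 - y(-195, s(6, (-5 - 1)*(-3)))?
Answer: 96506/3 - 2*√10 ≈ 32162.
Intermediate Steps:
s(O, H) = √(H² + O²)
y(n, S) = -41/3 + S/3 (y(n, S) = ⅔ - (43 - S)/3 = ⅔ + (-43/3 + S/3) = -41/3 + S/3)
32155 - y(-195, s(6, (-5 - 1)*(-3))) = 32155 - (-41/3 + √(((-5 - 1)*(-3))² + 6²)/3) = 32155 - (-41/3 + √((-6*(-3))² + 36)/3) = 32155 - (-41/3 + √(18² + 36)/3) = 32155 - (-41/3 + √(324 + 36)/3) = 32155 - (-41/3 + √360/3) = 32155 - (-41/3 + (6*√10)/3) = 32155 - (-41/3 + 2*√10) = 32155 + (41/3 - 2*√10) = 96506/3 - 2*√10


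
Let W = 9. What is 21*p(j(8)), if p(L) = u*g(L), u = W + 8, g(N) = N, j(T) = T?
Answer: 2856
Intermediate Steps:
u = 17 (u = 9 + 8 = 17)
p(L) = 17*L
21*p(j(8)) = 21*(17*8) = 21*136 = 2856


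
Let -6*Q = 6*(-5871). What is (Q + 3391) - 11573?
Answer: -2311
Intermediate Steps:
Q = 5871 (Q = -(-5871) = -⅙*(-35226) = 5871)
(Q + 3391) - 11573 = (5871 + 3391) - 11573 = 9262 - 11573 = -2311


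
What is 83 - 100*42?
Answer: -4117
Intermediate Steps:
83 - 100*42 = 83 - 4200 = -4117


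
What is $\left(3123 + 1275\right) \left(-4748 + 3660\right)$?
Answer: $-4785024$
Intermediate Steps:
$\left(3123 + 1275\right) \left(-4748 + 3660\right) = 4398 \left(-1088\right) = -4785024$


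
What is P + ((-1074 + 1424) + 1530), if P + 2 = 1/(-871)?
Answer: 1635737/871 ≈ 1878.0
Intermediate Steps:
P = -1743/871 (P = -2 + 1/(-871) = -2 - 1/871 = -1743/871 ≈ -2.0011)
P + ((-1074 + 1424) + 1530) = -1743/871 + ((-1074 + 1424) + 1530) = -1743/871 + (350 + 1530) = -1743/871 + 1880 = 1635737/871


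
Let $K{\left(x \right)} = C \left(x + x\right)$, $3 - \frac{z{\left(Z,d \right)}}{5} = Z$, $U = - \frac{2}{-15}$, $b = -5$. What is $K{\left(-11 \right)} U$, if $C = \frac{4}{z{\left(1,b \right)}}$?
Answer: $- \frac{88}{75} \approx -1.1733$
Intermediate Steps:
$U = \frac{2}{15}$ ($U = \left(-2\right) \left(- \frac{1}{15}\right) = \frac{2}{15} \approx 0.13333$)
$z{\left(Z,d \right)} = 15 - 5 Z$
$C = \frac{2}{5}$ ($C = \frac{4}{15 - 5} = \frac{4}{10} = 4 \cdot \frac{1}{10} = \frac{2}{5} \approx 0.4$)
$K{\left(x \right)} = \frac{4 x}{5}$ ($K{\left(x \right)} = \frac{2 \left(x + x\right)}{5} = \frac{2 \cdot 2 x}{5} = \frac{4 x}{5}$)
$K{\left(-11 \right)} U = \frac{4}{5} \left(-11\right) \frac{2}{15} = \left(- \frac{44}{5}\right) \frac{2}{15} = - \frac{88}{75}$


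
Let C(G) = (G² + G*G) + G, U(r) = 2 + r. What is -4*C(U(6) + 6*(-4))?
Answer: -1984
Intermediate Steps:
C(G) = G + 2*G² (C(G) = (G² + G²) + G = 2*G² + G = G + 2*G²)
-4*C(U(6) + 6*(-4)) = -4*((2 + 6) + 6*(-4))*(1 + 2*((2 + 6) + 6*(-4))) = -4*(8 - 24)*(1 + 2*(8 - 24)) = -(-64)*(1 + 2*(-16)) = -(-64)*(1 - 32) = -(-64)*(-31) = -4*496 = -1984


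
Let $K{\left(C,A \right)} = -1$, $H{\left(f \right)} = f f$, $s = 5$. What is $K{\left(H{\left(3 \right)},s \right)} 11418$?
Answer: $-11418$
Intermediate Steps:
$H{\left(f \right)} = f^{2}$
$K{\left(H{\left(3 \right)},s \right)} 11418 = \left(-1\right) 11418 = -11418$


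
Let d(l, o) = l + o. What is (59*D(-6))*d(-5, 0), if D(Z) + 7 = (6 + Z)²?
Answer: 2065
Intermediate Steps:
D(Z) = -7 + (6 + Z)²
(59*D(-6))*d(-5, 0) = (59*(-7 + (6 - 6)²))*(-5 + 0) = (59*(-7 + 0²))*(-5) = (59*(-7 + 0))*(-5) = (59*(-7))*(-5) = -413*(-5) = 2065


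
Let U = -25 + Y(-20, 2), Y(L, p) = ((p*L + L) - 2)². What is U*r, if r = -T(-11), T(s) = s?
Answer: 42009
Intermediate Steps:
Y(L, p) = (-2 + L + L*p)² (Y(L, p) = ((L*p + L) - 2)² = ((L + L*p) - 2)² = (-2 + L + L*p)²)
U = 3819 (U = -25 + (-2 - 20 - 20*2)² = -25 + (-2 - 20 - 40)² = -25 + (-62)² = -25 + 3844 = 3819)
r = 11 (r = -1*(-11) = 11)
U*r = 3819*11 = 42009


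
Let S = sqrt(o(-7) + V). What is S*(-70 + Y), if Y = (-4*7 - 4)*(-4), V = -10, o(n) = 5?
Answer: 58*I*sqrt(5) ≈ 129.69*I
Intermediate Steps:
S = I*sqrt(5) (S = sqrt(5 - 10) = sqrt(-5) = I*sqrt(5) ≈ 2.2361*I)
Y = 128 (Y = (-28 - 4)*(-4) = -32*(-4) = 128)
S*(-70 + Y) = (I*sqrt(5))*(-70 + 128) = (I*sqrt(5))*58 = 58*I*sqrt(5)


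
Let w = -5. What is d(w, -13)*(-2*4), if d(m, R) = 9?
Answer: -72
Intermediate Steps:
d(w, -13)*(-2*4) = 9*(-2*4) = 9*(-8) = -72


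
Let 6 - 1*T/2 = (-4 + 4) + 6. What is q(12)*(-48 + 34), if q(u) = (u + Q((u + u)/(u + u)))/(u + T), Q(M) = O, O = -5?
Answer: -49/6 ≈ -8.1667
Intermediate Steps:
T = 0 (T = 12 - 2*((-4 + 4) + 6) = 12 - 2*(0 + 6) = 12 - 2*6 = 12 - 12 = 0)
Q(M) = -5
q(u) = (-5 + u)/u (q(u) = (u - 5)/(u + 0) = (-5 + u)/u)
q(12)*(-48 + 34) = ((-5 + 12)/12)*(-48 + 34) = ((1/12)*7)*(-14) = (7/12)*(-14) = -49/6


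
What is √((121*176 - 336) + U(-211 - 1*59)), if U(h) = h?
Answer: √20690 ≈ 143.84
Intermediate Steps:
√((121*176 - 336) + U(-211 - 1*59)) = √((121*176 - 336) + (-211 - 1*59)) = √((21296 - 336) + (-211 - 59)) = √(20960 - 270) = √20690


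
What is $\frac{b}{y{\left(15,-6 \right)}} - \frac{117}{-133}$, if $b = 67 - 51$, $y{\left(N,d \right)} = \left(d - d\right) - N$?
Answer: $- \frac{373}{1995} \approx -0.18697$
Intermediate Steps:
$y{\left(N,d \right)} = - N$ ($y{\left(N,d \right)} = 0 - N = - N$)
$b = 16$ ($b = 67 - 51 = 16$)
$\frac{b}{y{\left(15,-6 \right)}} - \frac{117}{-133} = \frac{16}{\left(-1\right) 15} - \frac{117}{-133} = \frac{16}{-15} - - \frac{117}{133} = 16 \left(- \frac{1}{15}\right) + \frac{117}{133} = - \frac{16}{15} + \frac{117}{133} = - \frac{373}{1995}$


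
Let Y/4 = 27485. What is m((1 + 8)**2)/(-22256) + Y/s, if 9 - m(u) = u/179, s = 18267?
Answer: 218976831025/36386256504 ≈ 6.0181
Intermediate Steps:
Y = 109940 (Y = 4*27485 = 109940)
m(u) = 9 - u/179
m((1 + 8)**2)/(-22256) + Y/s = (9 - (1 + 8)**2/179)/(-22256) + 109940/18267 = (9 - 1/179*9**2)*(-1/22256) + 109940*(1/18267) = (9 - 1/179*81)*(-1/22256) + 109940/18267 = (9 - 81/179)*(-1/22256) + 109940/18267 = (1530/179)*(-1/22256) + 109940/18267 = -765/1991912 + 109940/18267 = 218976831025/36386256504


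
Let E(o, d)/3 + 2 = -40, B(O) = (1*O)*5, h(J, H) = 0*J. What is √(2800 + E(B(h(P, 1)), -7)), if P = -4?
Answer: √2674 ≈ 51.711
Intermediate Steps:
h(J, H) = 0
B(O) = 5*O (B(O) = O*5 = 5*O)
E(o, d) = -126 (E(o, d) = -6 + 3*(-40) = -6 - 120 = -126)
√(2800 + E(B(h(P, 1)), -7)) = √(2800 - 126) = √2674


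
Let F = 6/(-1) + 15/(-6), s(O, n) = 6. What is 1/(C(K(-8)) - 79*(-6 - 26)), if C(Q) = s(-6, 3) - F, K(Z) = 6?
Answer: 2/5085 ≈ 0.00039331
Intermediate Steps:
F = -17/2 (F = 6*(-1) + 15*(-1/6) = -6 - 5/2 = -17/2 ≈ -8.5000)
C(Q) = 29/2 (C(Q) = 6 - 1*(-17/2) = 6 + 17/2 = 29/2)
1/(C(K(-8)) - 79*(-6 - 26)) = 1/(29/2 - 79*(-6 - 26)) = 1/(29/2 - 79*(-32)) = 1/(29/2 + 2528) = 1/(5085/2) = 2/5085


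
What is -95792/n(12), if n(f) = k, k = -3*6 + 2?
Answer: 5987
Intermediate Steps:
k = -16 (k = -18 + 2 = -16)
n(f) = -16
-95792/n(12) = -95792/(-16) = -95792*(-1/16) = 5987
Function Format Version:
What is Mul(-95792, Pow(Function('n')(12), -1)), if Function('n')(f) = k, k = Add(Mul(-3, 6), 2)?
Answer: 5987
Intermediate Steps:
k = -16 (k = Add(-18, 2) = -16)
Function('n')(f) = -16
Mul(-95792, Pow(Function('n')(12), -1)) = Mul(-95792, Pow(-16, -1)) = Mul(-95792, Rational(-1, 16)) = 5987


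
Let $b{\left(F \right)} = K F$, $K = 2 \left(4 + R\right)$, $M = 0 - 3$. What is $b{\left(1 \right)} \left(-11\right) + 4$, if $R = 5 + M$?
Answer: $-128$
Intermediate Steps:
$M = -3$
$R = 2$ ($R = 5 - 3 = 2$)
$K = 12$ ($K = 2 \left(4 + 2\right) = 2 \cdot 6 = 12$)
$b{\left(F \right)} = 12 F$
$b{\left(1 \right)} \left(-11\right) + 4 = 12 \cdot 1 \left(-11\right) + 4 = 12 \left(-11\right) + 4 = -132 + 4 = -128$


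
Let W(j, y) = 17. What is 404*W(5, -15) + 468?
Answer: 7336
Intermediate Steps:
404*W(5, -15) + 468 = 404*17 + 468 = 6868 + 468 = 7336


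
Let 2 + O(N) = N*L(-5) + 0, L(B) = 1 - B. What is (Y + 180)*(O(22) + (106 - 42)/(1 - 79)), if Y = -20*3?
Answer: 201520/13 ≈ 15502.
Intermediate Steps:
Y = -60
O(N) = -2 + 6*N (O(N) = -2 + (N*(1 - 1*(-5)) + 0) = -2 + (N*(1 + 5) + 0) = -2 + (N*6 + 0) = -2 + (6*N + 0) = -2 + 6*N)
(Y + 180)*(O(22) + (106 - 42)/(1 - 79)) = (-60 + 180)*((-2 + 6*22) + (106 - 42)/(1 - 79)) = 120*((-2 + 132) + 64/(-78)) = 120*(130 + 64*(-1/78)) = 120*(130 - 32/39) = 120*(5038/39) = 201520/13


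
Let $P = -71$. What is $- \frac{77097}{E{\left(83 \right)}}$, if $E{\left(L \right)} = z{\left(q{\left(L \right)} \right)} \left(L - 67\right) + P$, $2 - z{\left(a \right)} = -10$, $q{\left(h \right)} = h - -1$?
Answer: $- \frac{77097}{121} \approx -637.17$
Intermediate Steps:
$q{\left(h \right)} = 1 + h$ ($q{\left(h \right)} = h + 1 = 1 + h$)
$z{\left(a \right)} = 12$ ($z{\left(a \right)} = 2 - -10 = 2 + 10 = 12$)
$E{\left(L \right)} = -875 + 12 L$ ($E{\left(L \right)} = 12 \left(L - 67\right) - 71 = 12 \left(-67 + L\right) - 71 = \left(-804 + 12 L\right) - 71 = -875 + 12 L$)
$- \frac{77097}{E{\left(83 \right)}} = - \frac{77097}{-875 + 12 \cdot 83} = - \frac{77097}{-875 + 996} = - \frac{77097}{121}$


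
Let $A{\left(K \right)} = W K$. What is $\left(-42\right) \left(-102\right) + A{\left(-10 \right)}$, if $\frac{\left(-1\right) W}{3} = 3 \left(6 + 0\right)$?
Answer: $4824$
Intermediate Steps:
$W = -54$ ($W = - 3 \cdot 3 \left(6 + 0\right) = - 3 \cdot 3 \cdot 6 = \left(-3\right) 18 = -54$)
$A{\left(K \right)} = - 54 K$
$\left(-42\right) \left(-102\right) + A{\left(-10 \right)} = \left(-42\right) \left(-102\right) - -540 = 4284 + 540 = 4824$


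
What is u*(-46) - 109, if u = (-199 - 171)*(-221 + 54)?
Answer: -2842449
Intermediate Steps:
u = 61790 (u = -370*(-167) = 61790)
u*(-46) - 109 = 61790*(-46) - 109 = -2842340 - 109 = -2842449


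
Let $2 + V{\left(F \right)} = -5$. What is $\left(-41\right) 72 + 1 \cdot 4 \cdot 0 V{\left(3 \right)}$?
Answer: $-2952$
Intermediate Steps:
$V{\left(F \right)} = -7$ ($V{\left(F \right)} = -2 - 5 = -7$)
$\left(-41\right) 72 + 1 \cdot 4 \cdot 0 V{\left(3 \right)} = \left(-41\right) 72 + 1 \cdot 4 \cdot 0 \left(-7\right) = -2952 + 1 \cdot 0 \left(-7\right) = -2952 + 0 \left(-7\right) = -2952 + 0 = -2952$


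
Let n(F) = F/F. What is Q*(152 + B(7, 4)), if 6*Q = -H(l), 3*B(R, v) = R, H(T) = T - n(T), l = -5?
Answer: 463/3 ≈ 154.33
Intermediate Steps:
n(F) = 1
H(T) = -1 + T (H(T) = T - 1*1 = T - 1 = -1 + T)
B(R, v) = R/3
Q = 1 (Q = (-(-1 - 5))/6 = (-1*(-6))/6 = (⅙)*6 = 1)
Q*(152 + B(7, 4)) = 1*(152 + (⅓)*7) = 1*(152 + 7/3) = 1*(463/3) = 463/3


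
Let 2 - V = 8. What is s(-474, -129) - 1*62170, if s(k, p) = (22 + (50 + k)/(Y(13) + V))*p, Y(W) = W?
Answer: -400360/7 ≈ -57194.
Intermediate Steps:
V = -6 (V = 2 - 1*8 = 2 - 8 = -6)
s(k, p) = p*(204/7 + k/7) (s(k, p) = (22 + (50 + k)/(13 - 6))*p = (22 + (50 + k)/7)*p = (22 + (50 + k)*(⅐))*p = (22 + (50/7 + k/7))*p = (204/7 + k/7)*p = p*(204/7 + k/7))
s(-474, -129) - 1*62170 = (⅐)*(-129)*(204 - 474) - 1*62170 = (⅐)*(-129)*(-270) - 62170 = 34830/7 - 62170 = -400360/7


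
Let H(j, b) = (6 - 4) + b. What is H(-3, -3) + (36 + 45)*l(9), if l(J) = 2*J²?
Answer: 13121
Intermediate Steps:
H(j, b) = 2 + b
H(-3, -3) + (36 + 45)*l(9) = (2 - 3) + (36 + 45)*(2*9²) = -1 + 81*(2*81) = -1 + 81*162 = -1 + 13122 = 13121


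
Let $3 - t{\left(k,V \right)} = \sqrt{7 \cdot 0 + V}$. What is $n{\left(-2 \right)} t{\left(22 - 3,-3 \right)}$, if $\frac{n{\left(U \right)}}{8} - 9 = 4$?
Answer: $312 - 104 i \sqrt{3} \approx 312.0 - 180.13 i$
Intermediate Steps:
$n{\left(U \right)} = 104$ ($n{\left(U \right)} = 72 + 8 \cdot 4 = 72 + 32 = 104$)
$t{\left(k,V \right)} = 3 - \sqrt{V}$ ($t{\left(k,V \right)} = 3 - \sqrt{7 \cdot 0 + V} = 3 - \sqrt{0 + V} = 3 - \sqrt{V}$)
$n{\left(-2 \right)} t{\left(22 - 3,-3 \right)} = 104 \left(3 - \sqrt{-3}\right) = 104 \left(3 - i \sqrt{3}\right) = 312 - 104 i \sqrt{3}$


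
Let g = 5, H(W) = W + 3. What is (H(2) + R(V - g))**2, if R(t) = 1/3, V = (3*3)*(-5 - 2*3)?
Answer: 256/9 ≈ 28.444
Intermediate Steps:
V = -99 (V = 9*(-5 - 6) = 9*(-11) = -99)
H(W) = 3 + W
R(t) = 1/3
(H(2) + R(V - g))**2 = ((3 + 2) + 1/3)**2 = (5 + 1/3)**2 = (16/3)**2 = 256/9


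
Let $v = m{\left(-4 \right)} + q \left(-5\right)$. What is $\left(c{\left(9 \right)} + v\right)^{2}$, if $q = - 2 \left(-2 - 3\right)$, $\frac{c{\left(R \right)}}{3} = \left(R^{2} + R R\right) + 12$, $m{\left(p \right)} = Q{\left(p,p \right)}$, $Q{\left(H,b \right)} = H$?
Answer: $219024$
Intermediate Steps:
$m{\left(p \right)} = p$
$c{\left(R \right)} = 36 + 6 R^{2}$ ($c{\left(R \right)} = 3 \left(\left(R^{2} + R R\right) + 12\right) = 3 \left(\left(R^{2} + R^{2}\right) + 12\right) = 3 \left(2 R^{2} + 12\right) = 3 \left(12 + 2 R^{2}\right) = 36 + 6 R^{2}$)
$q = 10$ ($q = \left(-2\right) \left(-5\right) = 10$)
$v = -54$ ($v = -4 + 10 \left(-5\right) = -4 - 50 = -54$)
$\left(c{\left(9 \right)} + v\right)^{2} = \left(\left(36 + 6 \cdot 9^{2}\right) - 54\right)^{2} = \left(\left(36 + 6 \cdot 81\right) - 54\right)^{2} = \left(\left(36 + 486\right) - 54\right)^{2} = \left(522 - 54\right)^{2} = 468^{2} = 219024$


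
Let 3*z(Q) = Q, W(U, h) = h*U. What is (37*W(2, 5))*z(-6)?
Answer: -740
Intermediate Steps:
W(U, h) = U*h
z(Q) = Q/3
(37*W(2, 5))*z(-6) = (37*(2*5))*((⅓)*(-6)) = (37*10)*(-2) = 370*(-2) = -740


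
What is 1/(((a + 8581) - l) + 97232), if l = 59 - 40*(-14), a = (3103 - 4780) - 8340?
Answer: 1/95177 ≈ 1.0507e-5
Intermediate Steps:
a = -10017 (a = -1677 - 8340 = -10017)
l = 619 (l = 59 + 560 = 619)
1/(((a + 8581) - l) + 97232) = 1/(((-10017 + 8581) - 1*619) + 97232) = 1/((-1436 - 619) + 97232) = 1/(-2055 + 97232) = 1/95177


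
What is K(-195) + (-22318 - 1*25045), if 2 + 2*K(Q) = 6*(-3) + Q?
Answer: -94941/2 ≈ -47471.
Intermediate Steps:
K(Q) = -10 + Q/2 (K(Q) = -1 + (6*(-3) + Q)/2 = -1 + (-18 + Q)/2 = -1 + (-9 + Q/2) = -10 + Q/2)
K(-195) + (-22318 - 1*25045) = (-10 + (½)*(-195)) + (-22318 - 1*25045) = (-10 - 195/2) + (-22318 - 25045) = -215/2 - 47363 = -94941/2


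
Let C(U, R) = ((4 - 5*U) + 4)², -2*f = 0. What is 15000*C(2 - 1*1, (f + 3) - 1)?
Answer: 135000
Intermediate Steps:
f = 0 (f = -½*0 = 0)
C(U, R) = (8 - 5*U)²
15000*C(2 - 1*1, (f + 3) - 1) = 15000*(-8 + 5*(2 - 1*1))² = 15000*(-8 + 5*(2 - 1))² = 15000*(-8 + 5*1)² = 15000*(-8 + 5)² = 15000*(-3)² = 15000*9 = 135000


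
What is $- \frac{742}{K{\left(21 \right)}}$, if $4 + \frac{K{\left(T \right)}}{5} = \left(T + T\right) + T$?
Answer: $- \frac{742}{295} \approx -2.5153$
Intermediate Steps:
$K{\left(T \right)} = -20 + 15 T$ ($K{\left(T \right)} = -20 + 5 \left(\left(T + T\right) + T\right) = -20 + 5 \left(2 T + T\right) = -20 + 5 \cdot 3 T = -20 + 15 T$)
$- \frac{742}{K{\left(21 \right)}} = - \frac{742}{-20 + 15 \cdot 21} = - \frac{742}{-20 + 315} = - \frac{742}{295}$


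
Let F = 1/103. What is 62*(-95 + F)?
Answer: -606608/103 ≈ -5889.4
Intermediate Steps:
F = 1/103 ≈ 0.0097087
62*(-95 + F) = 62*(-95 + 1/103) = 62*(-9784/103) = -606608/103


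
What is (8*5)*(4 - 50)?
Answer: -1840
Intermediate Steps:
(8*5)*(4 - 50) = 40*(-46) = -1840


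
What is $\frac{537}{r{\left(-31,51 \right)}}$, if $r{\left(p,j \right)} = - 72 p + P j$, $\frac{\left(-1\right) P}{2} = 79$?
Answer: $- \frac{179}{1942} \approx -0.092173$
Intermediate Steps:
$P = -158$ ($P = \left(-2\right) 79 = -158$)
$r{\left(p,j \right)} = - 158 j - 72 p$ ($r{\left(p,j \right)} = - 72 p - 158 j = - 158 j - 72 p$)
$\frac{537}{r{\left(-31,51 \right)}} = \frac{537}{\left(-158\right) 51 - -2232} = \frac{537}{-8058 + 2232} = \frac{537}{-5826} = 537 \left(- \frac{1}{5826}\right) = - \frac{179}{1942}$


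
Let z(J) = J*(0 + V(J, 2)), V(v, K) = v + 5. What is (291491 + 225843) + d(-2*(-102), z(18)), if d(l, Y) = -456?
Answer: 516878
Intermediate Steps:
V(v, K) = 5 + v
z(J) = J*(5 + J) (z(J) = J*(0 + (5 + J)) = J*(5 + J))
(291491 + 225843) + d(-2*(-102), z(18)) = (291491 + 225843) - 456 = 517334 - 456 = 516878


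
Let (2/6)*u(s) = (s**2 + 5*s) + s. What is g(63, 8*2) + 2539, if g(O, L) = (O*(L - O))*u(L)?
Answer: -3124277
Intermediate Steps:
u(s) = 3*s**2 + 18*s (u(s) = 3*((s**2 + 5*s) + s) = 3*(s**2 + 6*s) = 3*s**2 + 18*s)
g(O, L) = 3*L*O*(6 + L)*(L - O) (g(O, L) = (O*(L - O))*(3*L*(6 + L)) = 3*L*O*(6 + L)*(L - O))
g(63, 8*2) + 2539 = 3*(8*2)*63*(6 + 8*2)*(8*2 - 1*63) + 2539 = 3*16*63*(6 + 16)*(16 - 63) + 2539 = 3*16*63*22*(-47) + 2539 = -3126816 + 2539 = -3124277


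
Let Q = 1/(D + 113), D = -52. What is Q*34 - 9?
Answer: -515/61 ≈ -8.4426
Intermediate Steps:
Q = 1/61 (Q = 1/(-52 + 113) = 1/61 ≈ 0.016393)
Q*34 - 9 = (1/61)*34 - 9 = 34/61 - 9 = -515/61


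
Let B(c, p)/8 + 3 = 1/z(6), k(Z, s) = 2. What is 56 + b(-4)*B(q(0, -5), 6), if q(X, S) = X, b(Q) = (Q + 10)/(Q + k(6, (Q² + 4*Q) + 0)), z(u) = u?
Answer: 124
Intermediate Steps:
b(Q) = (10 + Q)/(2 + Q) (b(Q) = (Q + 10)/(Q + 2) = (10 + Q)/(2 + Q))
B(c, p) = -68/3 (B(c, p) = -24 + 8/6 = -24 + 8*(⅙) = -24 + 4/3 = -68/3)
56 + b(-4)*B(q(0, -5), 6) = 56 + ((10 - 4)/(2 - 4))*(-68/3) = 56 + (6/(-2))*(-68/3) = 56 - ½*6*(-68/3) = 56 - 3*(-68/3) = 56 + 68 = 124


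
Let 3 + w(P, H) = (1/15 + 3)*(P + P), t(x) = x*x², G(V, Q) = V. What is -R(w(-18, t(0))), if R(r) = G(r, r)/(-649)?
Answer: -567/3245 ≈ -0.17473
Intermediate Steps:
t(x) = x³
w(P, H) = -3 + 92*P/15 (w(P, H) = -3 + (1/15 + 3)*(P + P) = -3 + (1/15 + 3)*(2*P) = -3 + 46*(2*P)/15 = -3 + 92*P/15)
R(r) = -r/649 (R(r) = r/(-649) = r*(-1/649) = -r/649)
-R(w(-18, t(0))) = -(-1)*(-3 + (92/15)*(-18))/649 = -(-1)*(-3 - 552/5)/649 = -(-1)*(-567)/(649*5) = -1*567/3245 = -567/3245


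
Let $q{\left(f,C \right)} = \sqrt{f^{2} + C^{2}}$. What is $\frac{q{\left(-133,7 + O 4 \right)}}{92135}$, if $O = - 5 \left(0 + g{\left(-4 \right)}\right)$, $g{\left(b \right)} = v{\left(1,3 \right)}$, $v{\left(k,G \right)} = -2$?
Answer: $\frac{\sqrt{19898}}{92135} \approx 0.001531$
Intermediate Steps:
$g{\left(b \right)} = -2$
$O = 10$ ($O = - 5 \left(0 - 2\right) = \left(-5\right) \left(-2\right) = 10$)
$q{\left(f,C \right)} = \sqrt{C^{2} + f^{2}}$
$\frac{q{\left(-133,7 + O 4 \right)}}{92135} = \frac{\sqrt{\left(7 + 10 \cdot 4\right)^{2} + \left(-133\right)^{2}}}{92135} = \sqrt{\left(7 + 40\right)^{2} + 17689} \cdot \frac{1}{92135} = \sqrt{47^{2} + 17689} \cdot \frac{1}{92135} = \sqrt{2209 + 17689} \cdot \frac{1}{92135} = \sqrt{19898} \cdot \frac{1}{92135} = \frac{\sqrt{19898}}{92135}$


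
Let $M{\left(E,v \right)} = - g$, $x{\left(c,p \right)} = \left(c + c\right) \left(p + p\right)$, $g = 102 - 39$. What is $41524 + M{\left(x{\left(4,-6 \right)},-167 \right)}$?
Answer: $41461$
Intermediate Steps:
$g = 63$ ($g = 102 - 39 = 63$)
$x{\left(c,p \right)} = 4 c p$ ($x{\left(c,p \right)} = 2 c 2 p = 4 c p$)
$M{\left(E,v \right)} = -63$ ($M{\left(E,v \right)} = \left(-1\right) 63 = -63$)
$41524 + M{\left(x{\left(4,-6 \right)},-167 \right)} = 41524 - 63 = 41461$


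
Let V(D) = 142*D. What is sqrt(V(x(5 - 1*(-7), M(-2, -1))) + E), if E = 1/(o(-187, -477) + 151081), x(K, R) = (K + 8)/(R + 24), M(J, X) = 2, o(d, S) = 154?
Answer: sqrt(422217611212215)/1966055 ≈ 10.451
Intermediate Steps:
x(K, R) = (8 + K)/(24 + R)
E = 1/151235 (E = 1/(154 + 151081) = 1/151235 ≈ 6.6122e-6)
sqrt(V(x(5 - 1*(-7), M(-2, -1))) + E) = sqrt(142*((8 + (5 - 1*(-7)))/(24 + 2)) + 1/151235) = sqrt(142*((8 + (5 + 7))/26) + 1/151235) = sqrt(142*((8 + 12)/26) + 1/151235) = sqrt(142*((1/26)*20) + 1/151235) = sqrt(142*(10/13) + 1/151235) = sqrt(1420/13 + 1/151235) = sqrt(214753713/1966055) = sqrt(422217611212215)/1966055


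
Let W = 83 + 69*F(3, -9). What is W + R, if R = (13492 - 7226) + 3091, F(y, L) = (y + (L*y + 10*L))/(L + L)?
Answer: 9877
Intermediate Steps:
F(y, L) = (y + 10*L + L*y)/(2*L) (F(y, L) = (y + (10*L + L*y))/((2*L)) = (y + 10*L + L*y)*(1/(2*L)) = (y + 10*L + L*y)/(2*L))
R = 9357 (R = 6266 + 3091 = 9357)
W = 520 (W = 83 + 69*((½)*(3 - 9*(10 + 3))/(-9)) = 83 + 69*((½)*(-⅑)*(3 - 9*13)) = 83 + 69*((½)*(-⅑)*(3 - 117)) = 83 + 69*((½)*(-⅑)*(-114)) = 83 + 69*(19/3) = 83 + 437 = 520)
W + R = 520 + 9357 = 9877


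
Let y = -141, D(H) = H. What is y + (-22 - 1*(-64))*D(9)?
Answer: 237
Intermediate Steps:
y + (-22 - 1*(-64))*D(9) = -141 + (-22 - 1*(-64))*9 = -141 + (-22 + 64)*9 = -141 + 42*9 = -141 + 378 = 237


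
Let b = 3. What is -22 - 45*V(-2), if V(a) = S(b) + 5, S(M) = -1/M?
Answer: -232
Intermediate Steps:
V(a) = 14/3 (V(a) = -1/3 + 5 = 14/3)
-22 - 45*V(-2) = -22 - 45*14/3 = -22 - 210 = -232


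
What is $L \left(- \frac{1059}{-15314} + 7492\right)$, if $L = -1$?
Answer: $- \frac{114733547}{15314} \approx -7492.1$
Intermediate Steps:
$L \left(- \frac{1059}{-15314} + 7492\right) = - (- \frac{1059}{-15314} + 7492) = - (\left(-1059\right) \left(- \frac{1}{15314}\right) + 7492) = - (\frac{1059}{15314} + 7492) = \left(-1\right) \frac{114733547}{15314} = - \frac{114733547}{15314}$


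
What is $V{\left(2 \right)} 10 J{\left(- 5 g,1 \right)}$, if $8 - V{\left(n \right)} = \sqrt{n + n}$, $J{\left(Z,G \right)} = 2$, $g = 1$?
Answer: $120$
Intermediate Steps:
$V{\left(n \right)} = 8 - \sqrt{2} \sqrt{n}$ ($V{\left(n \right)} = 8 - \sqrt{n + n} = 8 - \sqrt{2 n} = 8 - \sqrt{2} \sqrt{n}$)
$V{\left(2 \right)} 10 J{\left(- 5 g,1 \right)} = \left(8 - \sqrt{2} \sqrt{2}\right) 10 \cdot 2 = \left(8 - 2\right) 10 \cdot 2 = 6 \cdot 10 \cdot 2 = 60 \cdot 2 = 120$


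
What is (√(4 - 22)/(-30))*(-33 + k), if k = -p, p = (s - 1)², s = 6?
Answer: 29*I*√2/5 ≈ 8.2024*I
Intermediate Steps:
p = 25 (p = (6 - 1)² = 5² = 25)
k = -25 (k = -1*25 = -25)
(√(4 - 22)/(-30))*(-33 + k) = (√(4 - 22)/(-30))*(-33 - 25) = (√(-18)*(-1/30))*(-58) = ((3*I*√2)*(-1/30))*(-58) = -I*√2/10*(-58) = 29*I*√2/5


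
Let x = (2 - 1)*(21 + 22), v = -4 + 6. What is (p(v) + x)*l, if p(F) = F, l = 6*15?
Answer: 4050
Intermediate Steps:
l = 90
v = 2
x = 43 (x = 1*43 = 43)
(p(v) + x)*l = (2 + 43)*90 = 45*90 = 4050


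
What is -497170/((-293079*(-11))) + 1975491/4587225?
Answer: 1362697847143/4929537491175 ≈ 0.27644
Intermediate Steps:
-497170/((-293079*(-11))) + 1975491/4587225 = -497170/3223869 + 1975491*(1/4587225) = -497170*1/3223869 + 658497/1529075 = -497170/3223869 + 658497/1529075 = 1362697847143/4929537491175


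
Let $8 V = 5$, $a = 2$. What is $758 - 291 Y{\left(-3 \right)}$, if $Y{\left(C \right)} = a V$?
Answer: $\frac{1577}{4} \approx 394.25$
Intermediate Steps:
$V = \frac{5}{8}$ ($V = \frac{1}{8} \cdot 5 = \frac{5}{8} \approx 0.625$)
$Y{\left(C \right)} = \frac{5}{4}$ ($Y{\left(C \right)} = 2 \cdot \frac{5}{8} = \frac{5}{4}$)
$758 - 291 Y{\left(-3 \right)} = 758 - \frac{1455}{4} = \frac{1577}{4}$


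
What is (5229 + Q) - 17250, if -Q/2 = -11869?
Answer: 11717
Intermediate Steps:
Q = 23738 (Q = -2*(-11869) = 23738)
(5229 + Q) - 17250 = (5229 + 23738) - 17250 = 28967 - 17250 = 11717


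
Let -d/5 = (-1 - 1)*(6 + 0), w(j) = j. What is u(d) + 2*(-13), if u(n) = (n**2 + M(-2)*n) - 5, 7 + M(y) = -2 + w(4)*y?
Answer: 2549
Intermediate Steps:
d = 60 (d = -5*(-1 - 1)*(6 + 0) = -(-10)*6 = -5*(-12) = 60)
M(y) = -9 + 4*y (M(y) = -7 + (-2 + 4*y) = -9 + 4*y)
u(n) = -5 + n**2 - 17*n (u(n) = (n**2 + (-9 + 4*(-2))*n) - 5 = (n**2 + (-9 - 8)*n) - 5 = (n**2 - 17*n) - 5 = -5 + n**2 - 17*n)
u(d) + 2*(-13) = (-5 + 60**2 - 17*60) + 2*(-13) = (-5 + 3600 - 1020) - 26 = 2575 - 26 = 2549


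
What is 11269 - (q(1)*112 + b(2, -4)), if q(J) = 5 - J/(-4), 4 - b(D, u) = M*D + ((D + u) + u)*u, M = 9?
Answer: 10719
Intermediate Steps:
b(D, u) = 4 - 9*D - u*(D + 2*u) (b(D, u) = 4 - (9*D + ((D + u) + u)*u) = 4 - (9*D + (D + 2*u)*u) = 4 - (9*D + u*(D + 2*u)) = 4 + (-9*D - u*(D + 2*u)) = 4 - 9*D - u*(D + 2*u))
q(J) = 5 + J/4 (q(J) = 5 - J*(-1)/4 = 5 - (-1)*J/4 = 5 + J/4)
11269 - (q(1)*112 + b(2, -4)) = 11269 - ((5 + (¼)*1)*112 + (4 - 9*2 - 2*(-4)² - 1*2*(-4))) = 11269 - ((5 + ¼)*112 + (4 - 18 - 2*16 + 8)) = 11269 - ((21/4)*112 + (4 - 18 - 32 + 8)) = 11269 - (588 - 38) = 11269 - 1*550 = 11269 - 550 = 10719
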